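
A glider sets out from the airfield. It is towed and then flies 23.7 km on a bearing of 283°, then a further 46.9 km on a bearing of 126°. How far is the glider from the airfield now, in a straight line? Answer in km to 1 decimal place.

26.7 km

Leg 1 (283°, 23.7 km): east 23.7 sin 283° = -23.09, north 23.7 cos 283° = 5.33
Leg 2 (126°, 46.9 km): east 46.9 sin 126° = 37.94, north 46.9 cos 126° = -27.57
Net: 14.85 east, -22.24 north. Distance = √((14.85)² + (-22.24)²) = 26.739 km.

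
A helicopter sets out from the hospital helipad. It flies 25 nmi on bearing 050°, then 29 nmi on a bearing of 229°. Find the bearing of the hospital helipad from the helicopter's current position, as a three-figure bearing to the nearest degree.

043°

Leg 1 (050°, 25 nmi): east 25 sin 50° = 19.15, north 25 cos 50° = 16.07
Leg 2 (229°, 29 nmi): east 29 sin 229° = -21.89, north 29 cos 229° = -19.03
Net displacement: -2.74 east, -2.96 north. Direction back to start is (2.74, 2.96): bearing = atan2(2.74, 2.96) mod 360° = 42.78° ≈ 043°.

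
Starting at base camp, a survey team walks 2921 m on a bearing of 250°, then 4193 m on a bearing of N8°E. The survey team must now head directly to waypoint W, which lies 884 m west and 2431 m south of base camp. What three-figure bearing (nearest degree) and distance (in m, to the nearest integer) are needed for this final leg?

Leg 1 (250°, 2921 m): east 2921 sin 250° = -2744.84, north 2921 cos 250° = -999.04
Leg 2 (N8°E, 4193 m): east 4193 sin 8° = 583.55, north 4193 cos 8° = 4152.19
Current position: (-2161.29, 3153.15). Target: (-884, -2431). Remaining: Δeast = 1277.29, Δnorth = -5584.15.
Bearing = atan2(1277.29, -5584.15) mod 360° = 167.12°; distance = √((1277.29)² + (-5584.15)²) = 5728.371 m.

167°, 5728 m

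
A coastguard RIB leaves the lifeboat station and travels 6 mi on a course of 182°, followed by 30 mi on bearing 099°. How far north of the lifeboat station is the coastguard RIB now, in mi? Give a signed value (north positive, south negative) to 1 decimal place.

Leg 1 (182°, 6 mi): east 6 sin 182° = -0.21, north 6 cos 182° = -6.00
Leg 2 (099°, 30 mi): east 30 sin 99° = 29.63, north 30 cos 99° = -4.69
Net north component: -10.69 mi.

-10.7 mi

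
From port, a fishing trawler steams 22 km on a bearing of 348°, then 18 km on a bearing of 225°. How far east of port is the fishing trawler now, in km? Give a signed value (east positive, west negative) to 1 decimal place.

-17.3 km

Leg 1 (348°, 22 km): east 22 sin 348° = -4.57, north 22 cos 348° = 21.52
Leg 2 (225°, 18 km): east 18 sin 225° = -12.73, north 18 cos 225° = -12.73
Net east component: -17.30 km.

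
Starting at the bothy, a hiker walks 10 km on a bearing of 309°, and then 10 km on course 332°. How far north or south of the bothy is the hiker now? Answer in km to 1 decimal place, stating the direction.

Leg 1 (309°, 10 km): east 10 sin 309° = -7.77, north 10 cos 309° = 6.29
Leg 2 (332°, 10 km): east 10 sin 332° = -4.69, north 10 cos 332° = 8.83
Net north component: 15.12 km.

15.1 km north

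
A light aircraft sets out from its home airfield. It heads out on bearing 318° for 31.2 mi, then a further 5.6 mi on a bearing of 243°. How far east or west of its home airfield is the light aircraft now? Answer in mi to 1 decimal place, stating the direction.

25.9 mi west

Leg 1 (318°, 31.2 mi): east 31.2 sin 318° = -20.88, north 31.2 cos 318° = 23.19
Leg 2 (243°, 5.6 mi): east 5.6 sin 243° = -4.99, north 5.6 cos 243° = -2.54
Net east component: -25.87 mi.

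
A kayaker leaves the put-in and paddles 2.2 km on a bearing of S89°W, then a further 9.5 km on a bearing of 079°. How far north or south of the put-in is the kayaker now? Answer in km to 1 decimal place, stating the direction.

Leg 1 (S89°W, 2.2 km): east 2.2 sin 269° = -2.20, north 2.2 cos 269° = -0.04
Leg 2 (079°, 9.5 km): east 9.5 sin 79° = 9.33, north 9.5 cos 79° = 1.81
Net north component: 1.77 km.

1.8 km north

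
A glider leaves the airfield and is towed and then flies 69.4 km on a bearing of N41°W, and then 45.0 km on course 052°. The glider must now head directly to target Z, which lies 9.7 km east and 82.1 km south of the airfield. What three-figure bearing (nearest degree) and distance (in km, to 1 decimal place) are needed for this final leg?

Leg 1 (N41°W, 69.4 km): east 69.4 sin 319° = -45.53, north 69.4 cos 319° = 52.38
Leg 2 (052°, 45.0 km): east 45.0 sin 52° = 35.46, north 45.0 cos 52° = 27.70
Current position: (-10.07, 80.08). Target: (9.7, -82.1). Remaining: Δeast = 19.77, Δnorth = -162.18.
Bearing = atan2(19.77, -162.18) mod 360° = 173.05°; distance = √((19.77)² + (-162.18)²) = 163.382 km.

173°, 163.4 km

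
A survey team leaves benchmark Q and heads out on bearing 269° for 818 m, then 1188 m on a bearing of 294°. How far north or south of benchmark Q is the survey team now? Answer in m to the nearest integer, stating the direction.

Leg 1 (269°, 818 m): east 818 sin 269° = -817.88, north 818 cos 269° = -14.28
Leg 2 (294°, 1188 m): east 1188 sin 294° = -1085.29, north 1188 cos 294° = 483.20
Net north component: 468.93 m.

469 m north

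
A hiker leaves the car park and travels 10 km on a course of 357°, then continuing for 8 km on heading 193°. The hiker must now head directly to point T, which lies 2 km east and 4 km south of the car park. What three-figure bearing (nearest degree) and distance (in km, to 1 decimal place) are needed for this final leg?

145°, 7.6 km

Leg 1 (357°, 10 km): east 10 sin 357° = -0.52, north 10 cos 357° = 9.99
Leg 2 (193°, 8 km): east 8 sin 193° = -1.80, north 8 cos 193° = -7.79
Current position: (-2.32, 2.19). Target: (2, -4). Remaining: Δeast = 4.32, Δnorth = -6.19.
Bearing = atan2(4.32, -6.19) mod 360° = 145.08°; distance = √((4.32)² + (-6.19)²) = 7.551 km.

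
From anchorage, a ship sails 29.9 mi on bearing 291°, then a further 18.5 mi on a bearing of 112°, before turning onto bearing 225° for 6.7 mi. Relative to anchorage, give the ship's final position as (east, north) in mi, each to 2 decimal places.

Leg 1 (291°, 29.9 mi): east 29.9 sin 291° = -27.91, north 29.9 cos 291° = 10.72
Leg 2 (112°, 18.5 mi): east 18.5 sin 112° = 17.15, north 18.5 cos 112° = -6.93
Leg 3 (225°, 6.7 mi): east 6.7 sin 225° = -4.74, north 6.7 cos 225° = -4.74
Summing: -15.50 mi east, -0.95 mi north → (-15.50, -0.95).

(-15.50, -0.95)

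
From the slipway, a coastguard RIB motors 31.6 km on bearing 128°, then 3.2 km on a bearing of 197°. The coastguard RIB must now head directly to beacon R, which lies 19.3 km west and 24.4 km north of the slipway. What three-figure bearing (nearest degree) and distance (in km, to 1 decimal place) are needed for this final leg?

Leg 1 (128°, 31.6 km): east 31.6 sin 128° = 24.90, north 31.6 cos 128° = -19.45
Leg 2 (197°, 3.2 km): east 3.2 sin 197° = -0.94, north 3.2 cos 197° = -3.06
Current position: (23.97, -22.52). Target: (-19.3, 24.4). Remaining: Δeast = -43.27, Δnorth = 46.92.
Bearing = atan2(-43.27, 46.92) mod 360° = 317.32°; distance = √((-43.27)² + (46.92)²) = 63.820 km.

317°, 63.8 km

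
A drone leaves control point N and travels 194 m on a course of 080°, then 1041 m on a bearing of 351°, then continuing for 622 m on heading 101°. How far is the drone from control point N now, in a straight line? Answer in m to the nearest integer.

Leg 1 (080°, 194 m): east 194 sin 80° = 191.05, north 194 cos 80° = 33.69
Leg 2 (351°, 1041 m): east 1041 sin 351° = -162.85, north 1041 cos 351° = 1028.18
Leg 3 (101°, 622 m): east 622 sin 101° = 610.57, north 622 cos 101° = -118.68
Net: 638.78 east, 943.19 north. Distance = √((638.78)² + (943.19)²) = 1139.140 m.

1139 m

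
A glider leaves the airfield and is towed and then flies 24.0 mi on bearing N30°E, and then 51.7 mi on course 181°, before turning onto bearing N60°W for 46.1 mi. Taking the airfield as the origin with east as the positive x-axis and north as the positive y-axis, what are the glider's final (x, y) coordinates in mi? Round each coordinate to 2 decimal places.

(-28.83, -7.86)

Leg 1 (N30°E, 24.0 mi): east 24.0 sin 30° = 12.00, north 24.0 cos 30° = 20.78
Leg 2 (181°, 51.7 mi): east 51.7 sin 181° = -0.90, north 51.7 cos 181° = -51.69
Leg 3 (N60°W, 46.1 mi): east 46.1 sin 300° = -39.92, north 46.1 cos 300° = 23.05
Summing: -28.83 mi east, -7.86 mi north → (-28.83, -7.86).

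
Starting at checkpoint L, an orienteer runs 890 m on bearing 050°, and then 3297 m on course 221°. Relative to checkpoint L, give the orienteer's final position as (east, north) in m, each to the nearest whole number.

(-1481, -1916)

Leg 1 (050°, 890 m): east 890 sin 50° = 681.78, north 890 cos 50° = 572.08
Leg 2 (221°, 3297 m): east 3297 sin 221° = -2163.03, north 3297 cos 221° = -2488.28
Summing: -1481.25 m east, -1916.20 m north → (-1481, -1916).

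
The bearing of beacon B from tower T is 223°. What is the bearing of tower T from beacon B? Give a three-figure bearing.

Back-bearing = 223° − 180° = 043°.

043°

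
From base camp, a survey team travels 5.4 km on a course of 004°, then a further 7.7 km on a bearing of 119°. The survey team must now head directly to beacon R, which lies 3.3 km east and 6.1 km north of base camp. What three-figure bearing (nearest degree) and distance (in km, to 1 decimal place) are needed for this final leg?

319°, 5.9 km

Leg 1 (004°, 5.4 km): east 5.4 sin 4° = 0.38, north 5.4 cos 4° = 5.39
Leg 2 (119°, 7.7 km): east 7.7 sin 119° = 6.73, north 7.7 cos 119° = -3.73
Current position: (7.11, 1.65). Target: (3.3, 6.1). Remaining: Δeast = -3.81, Δnorth = 4.45.
Bearing = atan2(-3.81, 4.45) mod 360° = 319.40°; distance = √((-3.81)² + (4.45)²) = 5.856 km.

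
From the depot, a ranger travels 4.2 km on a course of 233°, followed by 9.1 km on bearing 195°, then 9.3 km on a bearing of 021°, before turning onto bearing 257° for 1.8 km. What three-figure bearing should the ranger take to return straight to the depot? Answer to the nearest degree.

054°

Leg 1 (233°, 4.2 km): east 4.2 sin 233° = -3.35, north 4.2 cos 233° = -2.53
Leg 2 (195°, 9.1 km): east 9.1 sin 195° = -2.36, north 9.1 cos 195° = -8.79
Leg 3 (021°, 9.3 km): east 9.3 sin 21° = 3.33, north 9.3 cos 21° = 8.68
Leg 4 (257°, 1.8 km): east 1.8 sin 257° = -1.75, north 1.8 cos 257° = -0.40
Net displacement: -4.13 east, -3.04 north. Direction back to start is (4.13, 3.04): bearing = atan2(4.13, 3.04) mod 360° = 53.65° ≈ 054°.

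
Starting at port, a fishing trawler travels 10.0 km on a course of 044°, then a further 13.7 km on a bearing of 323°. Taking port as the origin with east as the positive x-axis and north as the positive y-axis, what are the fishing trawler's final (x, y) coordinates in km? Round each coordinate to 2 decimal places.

Leg 1 (044°, 10.0 km): east 10.0 sin 44° = 6.95, north 10.0 cos 44° = 7.19
Leg 2 (323°, 13.7 km): east 13.7 sin 323° = -8.24, north 13.7 cos 323° = 10.94
Summing: -1.30 km east, 18.13 km north → (-1.30, 18.13).

(-1.30, 18.13)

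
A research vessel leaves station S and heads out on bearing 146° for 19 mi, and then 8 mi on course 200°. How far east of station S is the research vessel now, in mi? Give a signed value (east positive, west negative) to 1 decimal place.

7.9 mi

Leg 1 (146°, 19 mi): east 19 sin 146° = 10.62, north 19 cos 146° = -15.75
Leg 2 (200°, 8 mi): east 8 sin 200° = -2.74, north 8 cos 200° = -7.52
Net east component: 7.89 mi.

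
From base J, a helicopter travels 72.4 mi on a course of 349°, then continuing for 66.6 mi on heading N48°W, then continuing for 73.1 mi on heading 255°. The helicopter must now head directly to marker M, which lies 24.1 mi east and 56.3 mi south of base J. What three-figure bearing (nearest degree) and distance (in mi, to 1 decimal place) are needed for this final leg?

Leg 1 (349°, 72.4 mi): east 72.4 sin 349° = -13.81, north 72.4 cos 349° = 71.07
Leg 2 (N48°W, 66.6 mi): east 66.6 sin 312° = -49.49, north 66.6 cos 312° = 44.56
Leg 3 (255°, 73.1 mi): east 73.1 sin 255° = -70.61, north 73.1 cos 255° = -18.92
Current position: (-133.92, 96.71). Target: (24.1, -56.3). Remaining: Δeast = 158.02, Δnorth = -153.01.
Bearing = atan2(158.02, -153.01) mod 360° = 134.08°; distance = √((158.02)² + (-153.01)²) = 219.961 mi.

134°, 220.0 mi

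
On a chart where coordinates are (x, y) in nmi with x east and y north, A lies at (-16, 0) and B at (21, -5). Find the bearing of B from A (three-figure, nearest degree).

098°

Δeast = 21 − -16 = 37.00; Δnorth = -5 − 0 = -5.00.
Bearing = atan2(Δeast, Δnorth) mod 360° = 97.70° ≈ 098°.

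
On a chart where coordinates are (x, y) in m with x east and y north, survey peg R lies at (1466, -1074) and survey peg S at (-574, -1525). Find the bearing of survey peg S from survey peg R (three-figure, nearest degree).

Δeast = -574 − 1466 = -2040.00; Δnorth = -1525 − -1074 = -451.00.
Bearing = atan2(Δeast, Δnorth) mod 360° = 257.53° ≈ 258°.

258°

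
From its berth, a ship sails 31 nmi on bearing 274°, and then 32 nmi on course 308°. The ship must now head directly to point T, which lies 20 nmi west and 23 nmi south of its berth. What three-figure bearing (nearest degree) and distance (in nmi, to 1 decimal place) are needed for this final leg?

141°, 57.6 nmi

Leg 1 (274°, 31 nmi): east 31 sin 274° = -30.92, north 31 cos 274° = 2.16
Leg 2 (308°, 32 nmi): east 32 sin 308° = -25.22, north 32 cos 308° = 19.70
Current position: (-56.14, 21.86). Target: (-20, -23). Remaining: Δeast = 36.14, Δnorth = -44.86.
Bearing = atan2(36.14, -44.86) mod 360° = 141.15°; distance = √((36.14)² + (-44.86)²) = 57.610 nmi.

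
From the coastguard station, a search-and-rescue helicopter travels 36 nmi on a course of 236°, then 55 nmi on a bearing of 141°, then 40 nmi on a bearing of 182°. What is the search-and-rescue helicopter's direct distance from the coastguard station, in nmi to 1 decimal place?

102.9 nmi

Leg 1 (236°, 36 nmi): east 36 sin 236° = -29.85, north 36 cos 236° = -20.13
Leg 2 (141°, 55 nmi): east 55 sin 141° = 34.61, north 55 cos 141° = -42.74
Leg 3 (182°, 40 nmi): east 40 sin 182° = -1.40, north 40 cos 182° = -39.98
Net: 3.37 east, -102.85 north. Distance = √((3.37)² + (-102.85)²) = 102.905 nmi.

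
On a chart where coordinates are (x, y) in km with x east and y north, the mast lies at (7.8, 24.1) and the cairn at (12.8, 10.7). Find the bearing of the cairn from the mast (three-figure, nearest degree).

Δeast = 12.8 − 7.8 = 5.00; Δnorth = 10.7 − 24.1 = -13.40.
Bearing = atan2(Δeast, Δnorth) mod 360° = 159.54° ≈ 160°.

160°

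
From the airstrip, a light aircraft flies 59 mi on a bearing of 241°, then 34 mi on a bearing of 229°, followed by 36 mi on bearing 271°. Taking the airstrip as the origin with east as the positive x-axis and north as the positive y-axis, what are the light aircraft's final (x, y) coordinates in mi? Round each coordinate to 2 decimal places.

(-113.26, -50.28)

Leg 1 (241°, 59 mi): east 59 sin 241° = -51.60, north 59 cos 241° = -28.60
Leg 2 (229°, 34 mi): east 34 sin 229° = -25.66, north 34 cos 229° = -22.31
Leg 3 (271°, 36 mi): east 36 sin 271° = -35.99, north 36 cos 271° = 0.63
Summing: -113.26 mi east, -50.28 mi north → (-113.26, -50.28).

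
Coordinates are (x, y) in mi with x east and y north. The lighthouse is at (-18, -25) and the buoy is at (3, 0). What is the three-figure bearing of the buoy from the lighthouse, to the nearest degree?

Δeast = 3 − -18 = 21.00; Δnorth = 0 − -25 = 25.00.
Bearing = atan2(Δeast, Δnorth) mod 360° = 40.03° ≈ 040°.

040°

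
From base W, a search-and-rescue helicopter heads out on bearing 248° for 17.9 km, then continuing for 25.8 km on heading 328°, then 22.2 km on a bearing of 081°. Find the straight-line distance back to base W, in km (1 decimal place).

20.4 km

Leg 1 (248°, 17.9 km): east 17.9 sin 248° = -16.60, north 17.9 cos 248° = -6.71
Leg 2 (328°, 25.8 km): east 25.8 sin 328° = -13.67, north 25.8 cos 328° = 21.88
Leg 3 (081°, 22.2 km): east 22.2 sin 81° = 21.93, north 22.2 cos 81° = 3.47
Net: -8.34 east, 18.65 north. Distance = √((-8.34)² + (18.65)²) = 20.428 km.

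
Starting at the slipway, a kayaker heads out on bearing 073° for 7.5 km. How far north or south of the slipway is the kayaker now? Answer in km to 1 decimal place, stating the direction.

Leg 1 (073°, 7.5 km): east 7.5 sin 73° = 7.17, north 7.5 cos 73° = 2.19
Net north component: 2.19 km.

2.2 km north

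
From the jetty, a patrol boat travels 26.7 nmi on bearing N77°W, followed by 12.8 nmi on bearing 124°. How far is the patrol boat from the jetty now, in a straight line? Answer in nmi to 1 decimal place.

15.4 nmi

Leg 1 (N77°W, 26.7 nmi): east 26.7 sin 283° = -26.02, north 26.7 cos 283° = 6.01
Leg 2 (124°, 12.8 nmi): east 12.8 sin 124° = 10.61, north 12.8 cos 124° = -7.16
Net: -15.40 east, -1.15 north. Distance = √((-15.40)² + (-1.15)²) = 15.447 nmi.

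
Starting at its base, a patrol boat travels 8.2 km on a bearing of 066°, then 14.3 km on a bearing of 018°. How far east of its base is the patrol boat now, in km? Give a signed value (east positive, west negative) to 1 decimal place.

Leg 1 (066°, 8.2 km): east 8.2 sin 66° = 7.49, north 8.2 cos 66° = 3.34
Leg 2 (018°, 14.3 km): east 14.3 sin 18° = 4.42, north 14.3 cos 18° = 13.60
Net east component: 11.91 km.

11.9 km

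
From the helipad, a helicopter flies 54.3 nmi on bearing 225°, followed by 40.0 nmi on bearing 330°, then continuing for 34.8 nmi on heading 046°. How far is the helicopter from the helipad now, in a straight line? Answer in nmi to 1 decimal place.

Leg 1 (225°, 54.3 nmi): east 54.3 sin 225° = -38.40, north 54.3 cos 225° = -38.40
Leg 2 (330°, 40.0 nmi): east 40.0 sin 330° = -20.00, north 40.0 cos 330° = 34.64
Leg 3 (046°, 34.8 nmi): east 34.8 sin 46° = 25.03, north 34.8 cos 46° = 24.17
Net: -33.36 east, 20.42 north. Distance = √((-33.36)² + (20.42)²) = 39.116 nmi.

39.1 nmi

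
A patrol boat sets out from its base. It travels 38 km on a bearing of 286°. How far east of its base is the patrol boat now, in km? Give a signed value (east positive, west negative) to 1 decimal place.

Leg 1 (286°, 38 km): east 38 sin 286° = -36.53, north 38 cos 286° = 10.47
Net east component: -36.53 km.

-36.5 km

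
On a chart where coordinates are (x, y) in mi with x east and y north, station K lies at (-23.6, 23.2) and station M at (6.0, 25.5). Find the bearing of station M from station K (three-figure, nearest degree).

Δeast = 6.0 − -23.6 = 29.60; Δnorth = 25.5 − 23.2 = 2.30.
Bearing = atan2(Δeast, Δnorth) mod 360° = 85.56° ≈ 086°.

086°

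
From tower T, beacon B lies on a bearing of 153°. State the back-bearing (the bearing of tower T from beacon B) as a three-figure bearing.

333°

Back-bearing = 153° + 180° = 333°.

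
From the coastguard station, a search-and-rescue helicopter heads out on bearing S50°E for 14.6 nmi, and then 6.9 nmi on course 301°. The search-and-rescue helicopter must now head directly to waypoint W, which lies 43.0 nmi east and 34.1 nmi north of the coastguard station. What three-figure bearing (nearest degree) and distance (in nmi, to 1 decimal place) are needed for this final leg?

Leg 1 (S50°E, 14.6 nmi): east 14.6 sin 130° = 11.18, north 14.6 cos 130° = -9.38
Leg 2 (301°, 6.9 nmi): east 6.9 sin 301° = -5.91, north 6.9 cos 301° = 3.55
Current position: (5.27, -5.83). Target: (43.0, 34.1). Remaining: Δeast = 37.73, Δnorth = 39.93.
Bearing = atan2(37.73, 39.93) mod 360° = 43.38°; distance = √((37.73)² + (39.93)²) = 54.937 nmi.

043°, 54.9 nmi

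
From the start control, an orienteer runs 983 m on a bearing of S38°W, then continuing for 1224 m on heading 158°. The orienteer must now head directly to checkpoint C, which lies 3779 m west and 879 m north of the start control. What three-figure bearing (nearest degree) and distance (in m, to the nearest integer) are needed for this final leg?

Leg 1 (S38°W, 983 m): east 983 sin 218° = -605.20, north 983 cos 218° = -774.61
Leg 2 (158°, 1224 m): east 1224 sin 158° = 458.52, north 1224 cos 158° = -1134.87
Current position: (-146.68, -1909.49). Target: (-3779, 879). Remaining: Δeast = -3632.32, Δnorth = 2788.49.
Bearing = atan2(-3632.32, 2788.49) mod 360° = 307.51°; distance = √((-3632.32)² + (2788.49)²) = 4579.240 m.

308°, 4579 m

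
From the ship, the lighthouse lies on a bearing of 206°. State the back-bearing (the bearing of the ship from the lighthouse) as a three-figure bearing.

Back-bearing = 206° − 180° = 026°.

026°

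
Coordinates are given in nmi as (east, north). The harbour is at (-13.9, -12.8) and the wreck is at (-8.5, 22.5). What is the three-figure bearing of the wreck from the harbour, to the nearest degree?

009°

Δeast = -8.5 − -13.9 = 5.40; Δnorth = 22.5 − -12.8 = 35.30.
Bearing = atan2(Δeast, Δnorth) mod 360° = 8.70° ≈ 009°.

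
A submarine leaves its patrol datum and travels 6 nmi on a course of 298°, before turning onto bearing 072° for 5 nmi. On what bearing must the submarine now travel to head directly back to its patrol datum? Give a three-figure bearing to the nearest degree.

173°

Leg 1 (298°, 6 nmi): east 6 sin 298° = -5.30, north 6 cos 298° = 2.82
Leg 2 (072°, 5 nmi): east 5 sin 72° = 4.76, north 5 cos 72° = 1.55
Net displacement: -0.54 east, 4.36 north. Direction back to start is (0.54, -4.36): bearing = atan2(0.54, -4.36) mod 360° = 172.91° ≈ 173°.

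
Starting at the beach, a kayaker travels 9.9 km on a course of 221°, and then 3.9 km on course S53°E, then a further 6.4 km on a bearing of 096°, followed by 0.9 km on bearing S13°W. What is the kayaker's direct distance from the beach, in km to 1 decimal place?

Leg 1 (221°, 9.9 km): east 9.9 sin 221° = -6.49, north 9.9 cos 221° = -7.47
Leg 2 (S53°E, 3.9 km): east 3.9 sin 127° = 3.11, north 3.9 cos 127° = -2.35
Leg 3 (096°, 6.4 km): east 6.4 sin 96° = 6.36, north 6.4 cos 96° = -0.67
Leg 4 (S13°W, 0.9 km): east 0.9 sin 193° = -0.20, north 0.9 cos 193° = -0.88
Net: 2.78 east, -11.36 north. Distance = √((2.78)² + (-11.36)²) = 11.700 km.

11.7 km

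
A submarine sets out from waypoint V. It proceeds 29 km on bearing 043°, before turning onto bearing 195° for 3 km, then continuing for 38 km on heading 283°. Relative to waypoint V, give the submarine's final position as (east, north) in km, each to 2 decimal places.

Leg 1 (043°, 29 km): east 29 sin 43° = 19.78, north 29 cos 43° = 21.21
Leg 2 (195°, 3 km): east 3 sin 195° = -0.78, north 3 cos 195° = -2.90
Leg 3 (283°, 38 km): east 38 sin 283° = -37.03, north 38 cos 283° = 8.55
Summing: -18.02 km east, 26.86 km north → (-18.02, 26.86).

(-18.02, 26.86)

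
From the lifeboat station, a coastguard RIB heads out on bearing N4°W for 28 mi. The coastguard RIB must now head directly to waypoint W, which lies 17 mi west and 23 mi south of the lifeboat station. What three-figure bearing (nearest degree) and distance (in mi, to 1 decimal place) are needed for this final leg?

196°, 53.1 mi

Leg 1 (N4°W, 28 mi): east 28 sin 356° = -1.95, north 28 cos 356° = 27.93
Current position: (-1.95, 27.93). Target: (-17, -23). Remaining: Δeast = -15.05, Δnorth = -50.93.
Bearing = atan2(-15.05, -50.93) mod 360° = 196.46°; distance = √((-15.05)² + (-50.93)²) = 53.108 mi.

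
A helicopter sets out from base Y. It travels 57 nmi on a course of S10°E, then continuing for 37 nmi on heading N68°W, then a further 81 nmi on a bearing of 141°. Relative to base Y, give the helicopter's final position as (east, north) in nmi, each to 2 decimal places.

Leg 1 (S10°E, 57 nmi): east 57 sin 170° = 9.90, north 57 cos 170° = -56.13
Leg 2 (N68°W, 37 nmi): east 37 sin 292° = -34.31, north 37 cos 292° = 13.86
Leg 3 (141°, 81 nmi): east 81 sin 141° = 50.97, north 81 cos 141° = -62.95
Summing: 26.57 nmi east, -105.22 nmi north → (26.57, -105.22).

(26.57, -105.22)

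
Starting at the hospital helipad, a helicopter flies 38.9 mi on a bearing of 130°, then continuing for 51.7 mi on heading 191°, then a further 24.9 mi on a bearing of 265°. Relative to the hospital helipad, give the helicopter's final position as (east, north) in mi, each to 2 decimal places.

Leg 1 (130°, 38.9 mi): east 38.9 sin 130° = 29.80, north 38.9 cos 130° = -25.00
Leg 2 (191°, 51.7 mi): east 51.7 sin 191° = -9.86, north 51.7 cos 191° = -50.75
Leg 3 (265°, 24.9 mi): east 24.9 sin 265° = -24.81, north 24.9 cos 265° = -2.17
Summing: -4.87 mi east, -77.92 mi north → (-4.87, -77.92).

(-4.87, -77.92)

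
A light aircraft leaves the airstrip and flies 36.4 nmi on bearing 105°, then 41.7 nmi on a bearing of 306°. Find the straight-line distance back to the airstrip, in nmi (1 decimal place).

Leg 1 (105°, 36.4 nmi): east 36.4 sin 105° = 35.16, north 36.4 cos 105° = -9.42
Leg 2 (306°, 41.7 nmi): east 41.7 sin 306° = -33.74, north 41.7 cos 306° = 24.51
Net: 1.42 east, 15.09 north. Distance = √((1.42)² + (15.09)²) = 15.157 nmi.

15.2 nmi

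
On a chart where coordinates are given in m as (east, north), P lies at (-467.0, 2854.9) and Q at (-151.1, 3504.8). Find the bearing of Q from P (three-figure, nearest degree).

Δeast = -151.1 − -467.0 = 315.90; Δnorth = 3504.8 − 2854.9 = 649.90.
Bearing = atan2(Δeast, Δnorth) mod 360° = 25.92° ≈ 026°.

026°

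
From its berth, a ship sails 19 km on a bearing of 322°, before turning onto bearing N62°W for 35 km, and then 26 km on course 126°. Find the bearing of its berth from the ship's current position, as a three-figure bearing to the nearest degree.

127°

Leg 1 (322°, 19 km): east 19 sin 322° = -11.70, north 19 cos 322° = 14.97
Leg 2 (N62°W, 35 km): east 35 sin 298° = -30.90, north 35 cos 298° = 16.43
Leg 3 (126°, 26 km): east 26 sin 126° = 21.03, north 26 cos 126° = -15.28
Net displacement: -21.57 east, 16.12 north. Direction back to start is (21.57, -16.12): bearing = atan2(21.57, -16.12) mod 360° = 126.78° ≈ 127°.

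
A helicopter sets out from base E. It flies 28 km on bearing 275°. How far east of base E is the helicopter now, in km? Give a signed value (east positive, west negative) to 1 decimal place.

-27.9 km

Leg 1 (275°, 28 km): east 28 sin 275° = -27.89, north 28 cos 275° = 2.44
Net east component: -27.89 km.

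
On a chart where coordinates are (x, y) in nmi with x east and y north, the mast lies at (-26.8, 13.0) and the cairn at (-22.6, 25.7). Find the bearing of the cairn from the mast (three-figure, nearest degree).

Δeast = -22.6 − -26.8 = 4.20; Δnorth = 25.7 − 13.0 = 12.70.
Bearing = atan2(Δeast, Δnorth) mod 360° = 18.30° ≈ 018°.

018°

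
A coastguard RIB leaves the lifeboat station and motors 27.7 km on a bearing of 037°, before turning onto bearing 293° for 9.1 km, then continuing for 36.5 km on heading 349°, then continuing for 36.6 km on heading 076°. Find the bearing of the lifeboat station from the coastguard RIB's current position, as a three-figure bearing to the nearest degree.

Leg 1 (037°, 27.7 km): east 27.7 sin 37° = 16.67, north 27.7 cos 37° = 22.12
Leg 2 (293°, 9.1 km): east 9.1 sin 293° = -8.38, north 9.1 cos 293° = 3.56
Leg 3 (349°, 36.5 km): east 36.5 sin 349° = -6.96, north 36.5 cos 349° = 35.83
Leg 4 (076°, 36.6 km): east 36.6 sin 76° = 35.51, north 36.6 cos 76° = 8.85
Net displacement: 36.84 east, 70.36 north. Direction back to start is (-36.84, -70.36): bearing = atan2(-36.84, -70.36) mod 360° = 207.64° ≈ 208°.

208°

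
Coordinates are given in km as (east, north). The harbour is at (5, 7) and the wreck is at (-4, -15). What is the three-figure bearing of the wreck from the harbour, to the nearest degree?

Δeast = -4 − 5 = -9.00; Δnorth = -15 − 7 = -22.00.
Bearing = atan2(Δeast, Δnorth) mod 360° = 202.25° ≈ 202°.

202°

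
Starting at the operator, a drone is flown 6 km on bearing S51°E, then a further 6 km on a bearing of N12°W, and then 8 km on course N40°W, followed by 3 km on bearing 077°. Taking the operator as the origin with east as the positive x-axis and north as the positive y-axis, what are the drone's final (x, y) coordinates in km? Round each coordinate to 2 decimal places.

(1.20, 8.90)

Leg 1 (S51°E, 6 km): east 6 sin 129° = 4.66, north 6 cos 129° = -3.78
Leg 2 (N12°W, 6 km): east 6 sin 348° = -1.25, north 6 cos 348° = 5.87
Leg 3 (N40°W, 8 km): east 8 sin 320° = -5.14, north 8 cos 320° = 6.13
Leg 4 (077°, 3 km): east 3 sin 77° = 2.92, north 3 cos 77° = 0.67
Summing: 1.20 km east, 8.90 km north → (1.20, 8.90).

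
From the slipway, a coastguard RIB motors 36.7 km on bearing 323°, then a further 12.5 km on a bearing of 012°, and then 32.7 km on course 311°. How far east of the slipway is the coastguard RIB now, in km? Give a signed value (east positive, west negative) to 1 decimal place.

Leg 1 (323°, 36.7 km): east 36.7 sin 323° = -22.09, north 36.7 cos 323° = 29.31
Leg 2 (012°, 12.5 km): east 12.5 sin 12° = 2.60, north 12.5 cos 12° = 12.23
Leg 3 (311°, 32.7 km): east 32.7 sin 311° = -24.68, north 32.7 cos 311° = 21.45
Net east component: -44.17 km.

-44.2 km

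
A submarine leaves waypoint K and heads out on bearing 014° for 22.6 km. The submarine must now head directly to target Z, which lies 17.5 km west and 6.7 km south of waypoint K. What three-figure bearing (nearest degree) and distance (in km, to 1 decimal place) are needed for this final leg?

Leg 1 (014°, 22.6 km): east 22.6 sin 14° = 5.47, north 22.6 cos 14° = 21.93
Current position: (5.47, 21.93). Target: (-17.5, -6.7). Remaining: Δeast = -22.97, Δnorth = -28.63.
Bearing = atan2(-22.97, -28.63) mod 360° = 218.74°; distance = √((-22.97)² + (-28.63)²) = 36.703 km.

219°, 36.7 km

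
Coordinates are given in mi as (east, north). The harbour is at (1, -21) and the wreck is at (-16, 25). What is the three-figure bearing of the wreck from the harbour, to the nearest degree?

340°

Δeast = -16 − 1 = -17.00; Δnorth = 25 − -21 = 46.00.
Bearing = atan2(Δeast, Δnorth) mod 360° = 339.72° ≈ 340°.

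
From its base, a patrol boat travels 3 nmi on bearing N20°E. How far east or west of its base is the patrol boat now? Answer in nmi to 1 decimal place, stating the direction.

Leg 1 (N20°E, 3 nmi): east 3 sin 20° = 1.03, north 3 cos 20° = 2.82
Net east component: 1.03 nmi.

1.0 nmi east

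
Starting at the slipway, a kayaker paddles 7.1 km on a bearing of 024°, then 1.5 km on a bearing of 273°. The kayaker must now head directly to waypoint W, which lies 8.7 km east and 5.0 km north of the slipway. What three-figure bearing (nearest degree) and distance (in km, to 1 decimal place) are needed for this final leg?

Leg 1 (024°, 7.1 km): east 7.1 sin 24° = 2.89, north 7.1 cos 24° = 6.49
Leg 2 (273°, 1.5 km): east 1.5 sin 273° = -1.50, north 1.5 cos 273° = 0.08
Current position: (1.39, 6.56). Target: (8.7, 5.0). Remaining: Δeast = 7.31, Δnorth = -1.56.
Bearing = atan2(7.31, -1.56) mod 360° = 102.08°; distance = √((7.31)² + (-1.56)²) = 7.476 km.

102°, 7.5 km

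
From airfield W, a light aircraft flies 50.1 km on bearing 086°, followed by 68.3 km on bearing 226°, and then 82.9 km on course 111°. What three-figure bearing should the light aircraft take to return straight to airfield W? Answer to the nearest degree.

313°

Leg 1 (086°, 50.1 km): east 50.1 sin 86° = 49.98, north 50.1 cos 86° = 3.49
Leg 2 (226°, 68.3 km): east 68.3 sin 226° = -49.13, north 68.3 cos 226° = -47.45
Leg 3 (111°, 82.9 km): east 82.9 sin 111° = 77.39, north 82.9 cos 111° = -29.71
Net displacement: 78.24 east, -73.66 north. Direction back to start is (-78.24, 73.66): bearing = atan2(-78.24, 73.66) mod 360° = 313.27° ≈ 313°.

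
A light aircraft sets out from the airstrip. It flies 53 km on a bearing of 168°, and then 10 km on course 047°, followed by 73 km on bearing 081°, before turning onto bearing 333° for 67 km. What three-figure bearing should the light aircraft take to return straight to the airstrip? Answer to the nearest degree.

247°

Leg 1 (168°, 53 km): east 53 sin 168° = 11.02, north 53 cos 168° = -51.84
Leg 2 (047°, 10 km): east 10 sin 47° = 7.31, north 10 cos 47° = 6.82
Leg 3 (081°, 73 km): east 73 sin 81° = 72.10, north 73 cos 81° = 11.42
Leg 4 (333°, 67 km): east 67 sin 333° = -30.42, north 67 cos 333° = 59.70
Net displacement: 60.02 east, 26.10 north. Direction back to start is (-60.02, -26.10): bearing = atan2(-60.02, -26.10) mod 360° = 246.50° ≈ 247°.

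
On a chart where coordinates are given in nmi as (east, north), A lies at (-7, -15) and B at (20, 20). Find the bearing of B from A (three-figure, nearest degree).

038°

Δeast = 20 − -7 = 27.00; Δnorth = 20 − -15 = 35.00.
Bearing = atan2(Δeast, Δnorth) mod 360° = 37.65° ≈ 038°.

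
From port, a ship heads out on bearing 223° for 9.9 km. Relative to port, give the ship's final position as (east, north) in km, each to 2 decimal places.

Leg 1 (223°, 9.9 km): east 9.9 sin 223° = -6.75, north 9.9 cos 223° = -7.24
Summing: -6.75 km east, -7.24 km north → (-6.75, -7.24).

(-6.75, -7.24)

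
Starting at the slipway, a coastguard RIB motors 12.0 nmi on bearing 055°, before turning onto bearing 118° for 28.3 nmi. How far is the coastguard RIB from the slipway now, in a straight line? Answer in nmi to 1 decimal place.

Leg 1 (055°, 12.0 nmi): east 12.0 sin 55° = 9.83, north 12.0 cos 55° = 6.88
Leg 2 (118°, 28.3 nmi): east 28.3 sin 118° = 24.99, north 28.3 cos 118° = -13.29
Net: 34.82 east, -6.40 north. Distance = √((34.82)² + (-6.40)²) = 35.401 nmi.

35.4 nmi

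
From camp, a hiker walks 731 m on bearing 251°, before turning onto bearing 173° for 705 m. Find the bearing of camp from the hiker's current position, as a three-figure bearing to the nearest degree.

Leg 1 (251°, 731 m): east 731 sin 251° = -691.17, north 731 cos 251° = -237.99
Leg 2 (173°, 705 m): east 705 sin 173° = 85.92, north 705 cos 173° = -699.75
Net displacement: -605.26 east, -937.74 north. Direction back to start is (605.26, 937.74): bearing = atan2(605.26, 937.74) mod 360° = 32.84° ≈ 033°.

033°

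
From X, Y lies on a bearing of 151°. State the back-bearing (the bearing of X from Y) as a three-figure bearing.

Back-bearing = 151° + 180° = 331°.

331°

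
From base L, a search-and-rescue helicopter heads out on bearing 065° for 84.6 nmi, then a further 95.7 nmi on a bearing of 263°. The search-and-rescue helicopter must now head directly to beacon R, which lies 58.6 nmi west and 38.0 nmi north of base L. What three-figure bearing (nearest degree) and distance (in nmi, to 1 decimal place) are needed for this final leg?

Leg 1 (065°, 84.6 nmi): east 84.6 sin 65° = 76.67, north 84.6 cos 65° = 35.75
Leg 2 (263°, 95.7 nmi): east 95.7 sin 263° = -94.99, north 95.7 cos 263° = -11.66
Current position: (-18.31, 24.09). Target: (-58.6, 38.0). Remaining: Δeast = -40.29, Δnorth = 13.91.
Bearing = atan2(-40.29, 13.91) mod 360° = 289.05°; distance = √((-40.29)² + (13.91)²) = 42.621 nmi.

289°, 42.6 nmi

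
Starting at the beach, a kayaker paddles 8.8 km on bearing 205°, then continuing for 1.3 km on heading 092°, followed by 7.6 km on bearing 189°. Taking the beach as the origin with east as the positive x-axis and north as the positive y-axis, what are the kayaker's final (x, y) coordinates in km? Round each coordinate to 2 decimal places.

Leg 1 (205°, 8.8 km): east 8.8 sin 205° = -3.72, north 8.8 cos 205° = -7.98
Leg 2 (092°, 1.3 km): east 1.3 sin 92° = 1.30, north 1.3 cos 92° = -0.05
Leg 3 (189°, 7.6 km): east 7.6 sin 189° = -1.19, north 7.6 cos 189° = -7.51
Summing: -3.61 km east, -15.53 km north → (-3.61, -15.53).

(-3.61, -15.53)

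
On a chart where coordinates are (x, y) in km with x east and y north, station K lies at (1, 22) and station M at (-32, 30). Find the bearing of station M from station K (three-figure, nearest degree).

Δeast = -32 − 1 = -33.00; Δnorth = 30 − 22 = 8.00.
Bearing = atan2(Δeast, Δnorth) mod 360° = 283.63° ≈ 284°.

284°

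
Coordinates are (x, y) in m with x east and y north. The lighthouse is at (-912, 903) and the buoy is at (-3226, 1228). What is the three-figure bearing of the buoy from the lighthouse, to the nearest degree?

278°

Δeast = -3226 − -912 = -2314.00; Δnorth = 1228 − 903 = 325.00.
Bearing = atan2(Δeast, Δnorth) mod 360° = 277.99° ≈ 278°.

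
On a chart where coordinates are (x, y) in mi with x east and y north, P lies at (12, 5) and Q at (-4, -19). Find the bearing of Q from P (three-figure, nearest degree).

Δeast = -4 − 12 = -16.00; Δnorth = -19 − 5 = -24.00.
Bearing = atan2(Δeast, Δnorth) mod 360° = 213.69° ≈ 214°.

214°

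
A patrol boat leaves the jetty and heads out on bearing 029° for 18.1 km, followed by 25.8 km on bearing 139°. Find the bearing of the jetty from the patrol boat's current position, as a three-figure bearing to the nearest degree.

Leg 1 (029°, 18.1 km): east 18.1 sin 29° = 8.78, north 18.1 cos 29° = 15.83
Leg 2 (139°, 25.8 km): east 25.8 sin 139° = 16.93, north 25.8 cos 139° = -19.47
Net displacement: 25.70 east, -3.64 north. Direction back to start is (-25.70, 3.64): bearing = atan2(-25.70, 3.64) mod 360° = 278.06° ≈ 278°.

278°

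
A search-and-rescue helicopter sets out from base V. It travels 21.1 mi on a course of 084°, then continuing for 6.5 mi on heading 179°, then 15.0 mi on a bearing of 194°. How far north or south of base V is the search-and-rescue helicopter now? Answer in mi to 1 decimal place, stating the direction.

Leg 1 (084°, 21.1 mi): east 21.1 sin 84° = 20.98, north 21.1 cos 84° = 2.21
Leg 2 (179°, 6.5 mi): east 6.5 sin 179° = 0.11, north 6.5 cos 179° = -6.50
Leg 3 (194°, 15.0 mi): east 15.0 sin 194° = -3.63, north 15.0 cos 194° = -14.55
Net north component: -18.85 mi.

18.8 mi south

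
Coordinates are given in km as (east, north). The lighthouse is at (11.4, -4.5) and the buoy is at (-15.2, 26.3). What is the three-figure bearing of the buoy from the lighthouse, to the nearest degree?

319°

Δeast = -15.2 − 11.4 = -26.60; Δnorth = 26.3 − -4.5 = 30.80.
Bearing = atan2(Δeast, Δnorth) mod 360° = 319.18° ≈ 319°.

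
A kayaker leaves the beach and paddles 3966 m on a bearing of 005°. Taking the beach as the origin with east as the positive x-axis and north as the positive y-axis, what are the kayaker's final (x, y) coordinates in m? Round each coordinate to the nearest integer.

Leg 1 (005°, 3966 m): east 3966 sin 5° = 345.66, north 3966 cos 5° = 3950.91
Summing: 345.66 m east, 3950.91 m north → (346, 3951).

(346, 3951)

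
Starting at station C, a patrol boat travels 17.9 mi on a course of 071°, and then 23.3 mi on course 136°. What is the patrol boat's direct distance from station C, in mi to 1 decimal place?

34.9 mi

Leg 1 (071°, 17.9 mi): east 17.9 sin 71° = 16.92, north 17.9 cos 71° = 5.83
Leg 2 (136°, 23.3 mi): east 23.3 sin 136° = 16.19, north 23.3 cos 136° = -16.76
Net: 33.11 east, -10.93 north. Distance = √((33.11)² + (-10.93)²) = 34.869 mi.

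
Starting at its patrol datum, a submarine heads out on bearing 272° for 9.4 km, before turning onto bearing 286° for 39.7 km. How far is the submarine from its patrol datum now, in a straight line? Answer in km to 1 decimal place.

48.9 km

Leg 1 (272°, 9.4 km): east 9.4 sin 272° = -9.39, north 9.4 cos 272° = 0.33
Leg 2 (286°, 39.7 km): east 39.7 sin 286° = -38.16, north 39.7 cos 286° = 10.94
Net: -47.56 east, 11.27 north. Distance = √((-47.56)² + (11.27)²) = 48.874 km.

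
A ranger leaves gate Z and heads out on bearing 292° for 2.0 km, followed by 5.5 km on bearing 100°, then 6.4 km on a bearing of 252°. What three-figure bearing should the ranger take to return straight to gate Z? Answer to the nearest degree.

Leg 1 (292°, 2.0 km): east 2.0 sin 292° = -1.85, north 2.0 cos 292° = 0.75
Leg 2 (100°, 5.5 km): east 5.5 sin 100° = 5.42, north 5.5 cos 100° = -0.96
Leg 3 (252°, 6.4 km): east 6.4 sin 252° = -6.09, north 6.4 cos 252° = -1.98
Net displacement: -2.52 east, -2.18 north. Direction back to start is (2.52, 2.18): bearing = atan2(2.52, 2.18) mod 360° = 49.14° ≈ 049°.

049°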